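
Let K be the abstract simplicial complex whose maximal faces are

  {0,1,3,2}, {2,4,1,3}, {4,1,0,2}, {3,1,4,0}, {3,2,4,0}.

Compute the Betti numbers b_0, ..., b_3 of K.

b_0 = 1, b_1 = 0, b_2 = 0, b_3 = 1.

We work with the vertex ordering 0 < 1 < 2 < 3 < 4. The simplices of K, each written with vertices in increasing order, are:

  0-simplices (5): [0], [1], [2], [3], [4]
  1-simplices (10): [0,1], [0,2], [0,3], [0,4], [1,2], [1,3], [1,4], [2,3], [2,4], [3,4]
  2-simplices (10): [0,1,2], [0,1,3], [0,1,4], [0,2,3], [0,2,4], [0,3,4], [1,2,3], [1,2,4], [1,3,4], [2,3,4]
  3-simplices (5): [0,1,2,3], [0,1,2,4], [0,1,3,4], [0,2,3,4], [1,2,3,4]

so the chain groups are C_0 ≅ Z^5, C_1 ≅ Z^10, C_2 ≅ Z^10, C_3 ≅ Z^5.

Boundary ∂_1: C_1 → C_0 sends each edge [p,q] (with p < q) to q − p.
The resulting 5×10 matrix has rank 4, and its Smith normal form has invariant factors (1,1,1,1).

The boundary map ∂_2: C_2 → C_1 maps a triangle to the signed sum of its edges. For instance
  ∂[0,1,2] = [1,2] − [0,2] + [0,1],
  ∂[0,1,3] = [1,3] − [0,3] + [0,1].
This gives a 10×10 integer matrix of rank 6; reducing to Smith normal form yields diagonal entries (1,1,1,1,1,1).

∂_3: C_3 → C_2 sends each 3-simplex σ to the alternating sum Σ_i (−1)^i (σ with its i-th vertex removed). For instance
  ∂[0,1,3,4] = [1,3,4] − [0,3,4] + [0,1,4] − [0,1,3],
  ∂[0,1,2,4] = [1,2,4] − [0,2,4] + [0,1,4] − [0,1,2].
As a 10×5 matrix over Z this has rank 4, with invariant factors (1,1,1,1).

From H_k ≅ ker(∂_k) / im(∂_{k+1}) we obtain:

  H_0: rank C_0 − rank ∂_1 = 5 − 4 = 1, and the invariant factors of ∂_1 are all 1, so H_0 = Z.
  H_1: rank ker ∂_1 − rank ∂_2 = (10 − 4) − 6 = 0, and the invariant factors of ∂_2 are all 1, so H_1 = 0.
  H_2: rank ker ∂_2 − rank ∂_3 = (10 − 6) − 4 = 0, and the invariant factors of ∂_3 are all 1, so H_2 = 0.
  H_3: rank ker ∂_3 − rank ∂_4 = (5 − 4) − 0 = 1, and there is no ∂_4, so H_3 = Z.

As a check, the Euler characteristic is 5 − 10 + 10 − 5 = 0, which agrees with 1 − 0 + 0 − 1 = 0.

Hence the Betti numbers are b_0 = 1, b_1 = 0, b_2 = 0, b_3 = 1.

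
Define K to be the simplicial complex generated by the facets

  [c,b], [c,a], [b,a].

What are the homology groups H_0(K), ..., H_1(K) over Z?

H_0 ≅ Z,  H_1 ≅ Z.

Order the vertices as a < b < c. Listing each simplex with vertices in this order, K has dimension 1 with simplices:

  0-simplices (3): a, b, c
  1-simplices (3): ab, ac, bc

Hence C_0 ≅ Z^3, C_1 ≅ Z^3.

The boundary map ∂_1: C_1 → C_0 sends each edge [p,q] (with p < q) to q − p.
This gives a 3×3 integer matrix of rank 2; reducing to Smith normal form yields diagonal entries (1,1).

Computing H_k = (kernel of ∂_k) / (image of ∂_{k+1}):

  H_0: rank C_0 − rank ∂_1 = 3 − 2 = 1, and the invariant factors of ∂_1 are all 1, so H_0 = Z.
  H_1: rank ker ∂_1 − rank ∂_2 = (3 − 2) − 0 = 1, and there is no ∂_2, so H_1 = Z.

As a check, the Euler characteristic is 3 − 3 = 0, which agrees with 1 − 1 = 0.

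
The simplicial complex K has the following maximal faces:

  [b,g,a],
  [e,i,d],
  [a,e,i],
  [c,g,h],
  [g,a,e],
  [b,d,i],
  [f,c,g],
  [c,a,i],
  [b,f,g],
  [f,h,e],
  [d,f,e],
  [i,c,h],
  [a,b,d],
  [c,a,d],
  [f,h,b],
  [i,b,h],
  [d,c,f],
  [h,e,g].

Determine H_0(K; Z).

Take the total order a < b < c < d < e < f < g < h < i on the vertex set. Then K (dimension 2) consists of the simplices:

  0-simplices (9): a, b, c, d, e, f, g, h, i
  1-simplices (27): ab, ac, ad, ae, ag, ai, bd, bf, bg, bh, bi, cd, cf, cg, ch, ci, de, df, di, ef, eg, eh, ei, fg, fh, gh, hi
  2-simplices (18): abd, abg, acd, aci, aeg, aei, bdi, bfg, bfh, bhi, cdf, cfg, cgh, chi, def, dei, efh, egh

Hence C_0 ≅ Z^9, C_1 ≅ Z^27, C_2 ≅ Z^18.

Boundary ∂_1: C_1 → C_0 maps an edge to its endpoints' difference, ∂[p,q] = q − p. For instance
  ∂ab = b − a.
This gives a 9×27 integer matrix of rank 8; reducing to Smith normal form yields diagonal entries (1,1,1,1,1,1,1,1).

∂_2: C_2 → C_1 maps a triangle to the signed sum of its edges. For instance
  ∂bhi = hi − bi + bh,
  ∂bfh = fh − bh + bf.
This gives a 27×18 integer matrix of rank 18; reducing to Smith normal form yields diagonal entries (1,1,1,1,1,1,1,1,1,1,1,1,1,1,1,1,1,2).

Now H_k = ker ∂_k / im ∂_{k+1}, so:

  H_0: rank C_0 − rank ∂_1 = 9 − 8 = 1, and the invariant factors of ∂_1 are all 1, so H_0 ≅ Z.

(K is a triangulation of the Klein bottle.)

H_0 = Z.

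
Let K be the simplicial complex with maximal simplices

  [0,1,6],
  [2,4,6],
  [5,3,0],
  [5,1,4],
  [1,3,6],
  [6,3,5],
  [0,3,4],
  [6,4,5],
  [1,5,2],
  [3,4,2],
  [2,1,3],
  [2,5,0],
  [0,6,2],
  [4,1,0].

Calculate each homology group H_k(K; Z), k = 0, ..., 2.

H_0 = Z,  H_1 = Z^2,  H_2 = Z.

Fix the vertex order 0 < 1 < 2 < 3 < 4 < 5 < 6 and write every simplex with vertices in increasing order. Then dim K = 2 and the simplices of K are:

  0-simplices (7): [0], [1], [2], [3], [4], [5], [6]
  1-simplices (21): [0,1], [0,2], [0,3], [0,4], [0,5], [0,6], [1,2], [1,3], [1,4], [1,5], [1,6], [2,3], [2,4], [2,5], [2,6], [3,4], [3,5], [3,6], [4,5], [4,6], [5,6]
  2-simplices (14): [0,1,4], [0,1,6], [0,2,5], [0,2,6], [0,3,4], [0,3,5], [1,2,3], [1,2,5], [1,3,6], [1,4,5], [2,3,4], [2,4,6], [3,5,6], [4,5,6]

so the chain groups are C_0 ≅ Z^7, C_1 ≅ Z^21, C_2 ≅ Z^14.

The boundary map ∂_1: C_1 → C_0 maps an edge to its endpoints' difference, ∂[p,q] = q − p.
The 7×21 boundary matrix has rank 6 and Smith normal form diag(1,1,1,1,1,1).

∂_2: C_2 → C_1 maps a triangle to the signed sum of its edges. For instance
  ∂[4,5,6] = [5,6] − [4,6] + [4,5],
  ∂[2,4,6] = [4,6] − [2,6] + [2,4].
The 21×14 boundary matrix has rank 13 and Smith normal form diag(1,1,1,1,1,1,1,1,1,1,1,1,1).

Now H_k = ker ∂_k / im ∂_{k+1}, so:

  H_0: rank C_0 − rank ∂_1 = 7 − 6 = 1, and the invariant factors of ∂_1 are all 1, so H_0 = Z.
  H_1: rank ker ∂_1 − rank ∂_2 = (21 − 6) − 13 = 2, and the invariant factors of ∂_2 are all 1, so H_1 = Z^2.
  H_2: rank ker ∂_2 − rank ∂_3 = (14 − 13) − 0 = 1, and there is no ∂_3, so H_2 = Z.

(K is a triangulation of the torus T^2.)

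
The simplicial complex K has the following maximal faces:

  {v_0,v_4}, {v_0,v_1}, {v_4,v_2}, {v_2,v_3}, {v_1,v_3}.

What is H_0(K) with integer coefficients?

H_0 = Z.

Take the total order v_0 < v_1 < v_2 < v_3 < v_4 on the vertex set. Then K (dimension 1) consists of the simplices:

  0-simplices (5): [v_0], [v_1], [v_2], [v_3], [v_4]
  1-simplices (5): [v_0,v_1], [v_0,v_4], [v_1,v_3], [v_2,v_3], [v_2,v_4]

so the chain groups are C_0 ≅ Z^5, C_1 ≅ Z^5.

The boundary map ∂_1: C_1 → C_0 maps an edge to its endpoints' difference, ∂[p,q] = q − p.
As a 5×5 matrix over Z this has rank 4, with invariant factors (1,1,1,1).

Reading off H_k = ker ∂_k / im ∂_{k+1}:

  H_0: rank C_0 − rank ∂_1 = 5 − 4 = 1, and the invariant factors of ∂_1 are all 1, so H_0 = Z.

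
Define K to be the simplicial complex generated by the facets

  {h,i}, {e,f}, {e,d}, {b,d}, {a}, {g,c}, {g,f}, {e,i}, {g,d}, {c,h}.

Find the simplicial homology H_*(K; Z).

H_0 ≅ Z^2,  H_1 ≅ Z^2.

Fix the vertex order a < b < c < d < e < f < g < h < i and write every simplex with vertices in increasing order. Then dim K = 1 and the simplices of K are:

  0-simplices (9): a, b, c, d, e, f, g, h, i
  1-simplices (9): bd, cg, ch, de, dg, ef, ei, fg, hi

giving chain groups C_0 ≅ Z^9, C_1 ≅ Z^9.

The boundary map ∂_1: C_1 → C_0 maps an edge to its endpoints' difference, ∂[p,q] = q − p. For instance
  ∂bd = d − b.
The resulting 9×9 matrix has rank 7, and its Smith normal form has invariant factors (1,1,1,1,1,1,1).

Computing H_k = (kernel of ∂_k) / (image of ∂_{k+1}):

  H_0: rank C_0 − rank ∂_1 = 9 − 7 = 2, and the invariant factors of ∂_1 are all 1, so H_0 = Z^2.
  H_1: rank ker ∂_1 − rank ∂_2 = (9 − 7) − 0 = 2, and there is no ∂_2, so H_1 = Z^2.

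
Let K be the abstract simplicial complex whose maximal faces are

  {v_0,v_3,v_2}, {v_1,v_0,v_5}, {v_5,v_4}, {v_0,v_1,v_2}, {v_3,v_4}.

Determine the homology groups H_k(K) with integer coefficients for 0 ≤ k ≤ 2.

Order the vertices as v_0 < v_1 < v_2 < v_3 < v_4 < v_5. Listing each simplex with vertices in this order, K has dimension 2 with simplices:

  0-simplices (6): [v_0], [v_1], [v_2], [v_3], [v_4], [v_5]
  1-simplices (9): [v_0,v_1], [v_0,v_2], [v_0,v_3], [v_0,v_5], [v_1,v_2], [v_1,v_5], [v_2,v_3], [v_3,v_4], [v_4,v_5]
  2-simplices (3): [v_0,v_1,v_2], [v_0,v_1,v_5], [v_0,v_2,v_3]

Hence C_0 ≅ Z^6, C_1 ≅ Z^9, C_2 ≅ Z^3.

Boundary ∂_1: C_1 → C_0 sends each edge [p,q] (with p < q) to q − p. For instance
  ∂[v_0,v_5] = [v_5] − [v_0].
The 6×9 boundary matrix has rank 5 and Smith normal form diag(1,1,1,1,1).

∂_2: C_2 → C_1 acts by ∂[p,q,r] = [q,r] − [p,r] + [p,q]. For instance
  ∂[v_0,v_1,v_5] = [v_1,v_5] − [v_0,v_5] + [v_0,v_1],
  ∂[v_0,v_2,v_3] = [v_2,v_3] − [v_0,v_3] + [v_0,v_2].
The resulting 9×3 matrix has rank 3, and its Smith normal form has invariant factors (1,1,1).

Computing H_k = (kernel of ∂_k) / (image of ∂_{k+1}):

  H_0: rank C_0 − rank ∂_1 = 6 − 5 = 1, and the invariant factors of ∂_1 are all 1, so H_0 ≅ Z.
  H_1: rank ker ∂_1 − rank ∂_2 = (9 − 5) − 3 = 1, and the invariant factors of ∂_2 are all 1, so H_1 ≅ Z.
  H_2: rank ker ∂_2 − rank ∂_3 = (3 − 3) − 0 = 0, and there is no ∂_3, so H_2 ≅ 0.

As a check, the Euler characteristic is 6 − 9 + 3 = 0, which agrees with 1 − 1 + 0 = 0.

H_0 ≅ Z,  H_1 ≅ Z,  H_2 = 0.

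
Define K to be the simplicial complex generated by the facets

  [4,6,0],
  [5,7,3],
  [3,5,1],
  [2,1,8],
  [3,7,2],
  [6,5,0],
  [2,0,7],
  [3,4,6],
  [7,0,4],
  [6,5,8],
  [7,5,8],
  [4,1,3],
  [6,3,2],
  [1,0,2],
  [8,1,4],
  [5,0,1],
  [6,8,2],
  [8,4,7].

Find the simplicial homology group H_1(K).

K has 9 vertices, 27 edges, 18 triangles.
rank ∂_1 = 8, rank ∂_2 = 17 ⇒ b_1 = 27 − 8 − 17 = 2; all invariant factors of ∂_2 are 1 so no torsion. So H_1 ≅ Z^2.

H_1 = Z^2.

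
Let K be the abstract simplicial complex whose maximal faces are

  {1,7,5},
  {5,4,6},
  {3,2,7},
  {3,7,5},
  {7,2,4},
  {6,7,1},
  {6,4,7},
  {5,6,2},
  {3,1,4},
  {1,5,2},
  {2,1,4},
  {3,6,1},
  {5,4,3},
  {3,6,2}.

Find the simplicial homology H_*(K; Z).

H_0 = Z,  H_1 = Z^2,  H_2 = Z.

K has 7 vertices, 21 edges, 14 triangles.
rank ∂_0 = 0, rank ∂_1 = 6 ⇒ b_0 = 7 − 0 − 6 = 1; all invariant factors of ∂_1 are 1 so no torsion. So H_0 ≅ Z.
rank ∂_1 = 6, rank ∂_2 = 13 ⇒ b_1 = 21 − 6 − 13 = 2; all invariant factors of ∂_2 are 1 so no torsion. So H_1 ≅ Z^2.
rank ∂_2 = 13, rank ∂_3 = 0 ⇒ b_2 = 14 − 13 − 0 = 1. So H_2 ≅ Z.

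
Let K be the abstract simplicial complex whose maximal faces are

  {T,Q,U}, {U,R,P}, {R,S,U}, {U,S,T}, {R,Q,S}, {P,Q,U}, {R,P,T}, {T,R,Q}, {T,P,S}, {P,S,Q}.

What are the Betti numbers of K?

Take the total order P < Q < R < S < T < U on the vertex set. Then K (dimension 2) consists of the simplices:

  0-simplices (6): P, Q, R, S, T, U
  1-simplices (15): PQ, PR, PS, PT, PU, QR, QS, QT, QU, RS, RT, RU, ST, SU, TU
  2-simplices (10): PQS, PQU, PRT, PRU, PST, QRS, QRT, QTU, RSU, STU

so the chain groups are C_0 ≅ Z^6, C_1 ≅ Z^15, C_2 ≅ Z^10.

Boundary ∂_1: C_1 → C_0 sends each edge [p,q] (with p < q) to q − p. For instance
  ∂RU = U − R.
The 6×15 boundary matrix has rank 5 and Smith normal form diag(1,1,1,1,1).

Boundary ∂_2: C_2 → C_1 acts by ∂[p,q,r] = [q,r] − [p,r] + [p,q]. For instance
  ∂RSU = SU − RU + RS,
  ∂QRS = RS − QS + QR.
The 15×10 boundary matrix has rank 10 and Smith normal form diag(1,1,1,1,1,1,1,1,1,2).

From H_k ≅ ker(∂_k) / im(∂_{k+1}) we obtain:

  H_0: rank C_0 − rank ∂_1 = 6 − 5 = 1, and the invariant factors of ∂_1 are all 1, so H_0 ≅ Z.
  H_1: rank ker ∂_1 − rank ∂_2 = (15 − 5) − 10 = 0, and ∂_2 has invariant factor 2 > 1, so H_1 ≅ Z/2.
  H_2: rank ker ∂_2 − rank ∂_3 = (10 − 10) − 0 = 0, and there is no ∂_3, so H_2 ≅ 0.

Hence the Betti numbers are b_0 = 1, b_1 = 0, b_2 = 0.

b_0 = 1, b_1 = 0, b_2 = 0.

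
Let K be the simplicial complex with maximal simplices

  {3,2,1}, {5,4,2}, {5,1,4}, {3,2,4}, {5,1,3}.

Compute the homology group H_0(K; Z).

H_0 ≅ Z.

K has 5 vertices, 10 edges, 5 triangles.
rank ∂_0 = 0, rank ∂_1 = 4 ⇒ b_0 = 5 − 0 − 4 = 1; all invariant factors of ∂_1 are 1 so no torsion. So H_0 ≅ Z.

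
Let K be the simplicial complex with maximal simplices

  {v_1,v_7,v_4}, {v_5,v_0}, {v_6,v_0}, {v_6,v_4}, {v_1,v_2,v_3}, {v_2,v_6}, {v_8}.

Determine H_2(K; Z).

Take the total order v_0 < v_1 < v_2 < v_3 < v_4 < v_5 < v_6 < v_7 < v_8 on the vertex set. Then K (dimension 2) consists of the simplices:

  0-simplices (9): [v_0], [v_1], [v_2], [v_3], [v_4], [v_5], [v_6], [v_7], [v_8]
  1-simplices (10): [v_0,v_5], [v_0,v_6], [v_1,v_2], [v_1,v_3], [v_1,v_4], [v_1,v_7], [v_2,v_3], [v_2,v_6], [v_4,v_6], [v_4,v_7]
  2-simplices (2): [v_1,v_2,v_3], [v_1,v_4,v_7]

giving chain groups C_0 ≅ Z^9, C_1 ≅ Z^10, C_2 ≅ Z^2.

∂_1: C_1 → C_0 sends each edge [p,q] (with p < q) to q − p. For instance
  ∂[v_1,v_7] = [v_7] − [v_1].
The resulting 9×10 matrix has rank 7, and its Smith normal form has invariant factors (1,1,1,1,1,1,1).

Boundary ∂_2: C_2 → C_1 sends each 2-simplex [p,q,r] to [q,r] − [p,r] + [p,q]. For instance
  ∂[v_1,v_2,v_3] = [v_2,v_3] − [v_1,v_3] + [v_1,v_2],
  ∂[v_1,v_4,v_7] = [v_4,v_7] − [v_1,v_7] + [v_1,v_4].
This gives a 10×2 integer matrix of rank 2; reducing to Smith normal form yields diagonal entries (1,1).

Now H_k = ker ∂_k / im ∂_{k+1}, so:

  H_2: rank ker ∂_2 − rank ∂_3 = (2 − 2) − 0 = 0, and there is no ∂_3, so H_2 = 0.

H_2 ≅ 0.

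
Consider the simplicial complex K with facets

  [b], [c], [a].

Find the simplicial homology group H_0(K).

We work with the vertex ordering a < b < c. The simplices of K, each written with vertices in increasing order, are:

  0-simplices (3): a, b, c

giving chain groups C_0 ≅ Z^3.

Computing H_k = (kernel of ∂_k) / (image of ∂_{k+1}):

  H_0: rank C_0 − rank ∂_1 = 3 − 0 = 3, and there is no ∂_1, so H_0 ≅ Z^3.

H_0 ≅ Z^3.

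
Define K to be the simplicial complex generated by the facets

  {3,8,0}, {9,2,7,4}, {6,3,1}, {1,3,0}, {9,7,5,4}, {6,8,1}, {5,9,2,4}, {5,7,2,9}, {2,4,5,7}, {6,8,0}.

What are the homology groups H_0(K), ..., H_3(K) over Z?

H_0 ≅ Z^2,  H_1 ≅ Z,  H_2 = 0,  H_3 ≅ Z.

Fix the vertex order 0 < 1 < 2 < 3 < 4 < 5 < 6 < 7 < 8 < 9 and write every simplex with vertices in increasing order. Then dim K = 3 and the simplices of K are:

  0-simplices (10): [0], [1], [2], [3], [4], [5], [6], [7], [8], [9]
  1-simplices (20): [0,1], [0,3], [0,6], [0,8], [1,3], [1,6], [1,8], [2,4], [2,5], [2,7], [2,9], [3,6], [3,8], [4,5], [4,7], [4,9], [5,7], [5,9], [6,8], [7,9]
  2-simplices (15): [0,1,3], [0,3,8], [0,6,8], [1,3,6], [1,6,8], [2,4,5], [2,4,7], [2,4,9], [2,5,7], [2,5,9], [2,7,9], [4,5,7], [4,5,9], [4,7,9], [5,7,9]
  3-simplices (5): [2,4,5,7], [2,4,5,9], [2,4,7,9], [2,5,7,9], [4,5,7,9]

Hence C_0 ≅ Z^10, C_1 ≅ Z^20, C_2 ≅ Z^15, C_3 ≅ Z^5.

∂_1: C_1 → C_0 is given by ∂[p,q] = [q] − [p].
The 10×20 boundary matrix has rank 8 and Smith normal form diag(1,1,1,1,1,1,1,1).

∂_2: C_2 → C_1 acts by ∂[p,q,r] = [q,r] − [p,r] + [p,q]. For instance
  ∂[4,5,7] = [5,7] − [4,7] + [4,5],
  ∂[5,7,9] = [7,9] − [5,9] + [5,7].
The 20×15 boundary matrix has rank 11 and Smith normal form diag(1,1,1,1,1,1,1,1,1,1,1).

The boundary map ∂_3: C_3 → C_2 sends each 3-simplex σ to the alternating sum Σ_i (−1)^i (σ with its i-th vertex removed). For instance
  ∂[2,4,5,9] = [4,5,9] − [2,5,9] + [2,4,9] − [2,4,5],
  ∂[2,5,7,9] = [5,7,9] − [2,7,9] + [2,5,9] − [2,5,7].
As a 15×5 matrix over Z this has rank 4, with invariant factors (1,1,1,1).

From H_k ≅ ker(∂_k) / im(∂_{k+1}) we obtain:

  H_0: rank C_0 − rank ∂_1 = 10 − 8 = 2, and the invariant factors of ∂_1 are all 1, so H_0 = Z^2.
  H_1: rank ker ∂_1 − rank ∂_2 = (20 − 8) − 11 = 1, and the invariant factors of ∂_2 are all 1, so H_1 = Z.
  H_2: rank ker ∂_2 − rank ∂_3 = (15 − 11) − 4 = 0, and the invariant factors of ∂_3 are all 1, so H_2 = 0.
  H_3: rank ker ∂_3 − rank ∂_4 = (5 − 4) − 0 = 1, and there is no ∂_4, so H_3 = Z.

As a check, the Euler characteristic is 10 − 20 + 15 − 5 = 0, which agrees with 2 − 1 + 0 − 1 = 0.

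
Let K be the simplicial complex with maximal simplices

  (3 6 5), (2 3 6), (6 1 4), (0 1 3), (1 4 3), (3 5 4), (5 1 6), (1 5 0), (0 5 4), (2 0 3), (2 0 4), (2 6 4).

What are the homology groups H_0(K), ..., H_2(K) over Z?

Take the total order 0 < 1 < 2 < 3 < 4 < 5 < 6 on the vertex set. Then K (dimension 2) consists of the simplices:

  0-simplices (7): [0], [1], [2], [3], [4], [5], [6]
  1-simplices (18): [0,1], [0,2], [0,3], [0,4], [0,5], [1,3], [1,4], [1,5], [1,6], [2,3], [2,4], [2,6], [3,4], [3,5], [3,6], [4,5], [4,6], [5,6]
  2-simplices (12): [0,1,3], [0,1,5], [0,2,3], [0,2,4], [0,4,5], [1,3,4], [1,4,6], [1,5,6], [2,3,6], [2,4,6], [3,4,5], [3,5,6]

giving chain groups C_0 ≅ Z^7, C_1 ≅ Z^18, C_2 ≅ Z^12.

∂_1: C_1 → C_0 maps an edge to its endpoints' difference, ∂[p,q] = q − p.
The resulting 7×18 matrix has rank 6, and its Smith normal form has invariant factors (1,1,1,1,1,1).

The boundary map ∂_2: C_2 → C_1 acts by ∂[p,q,r] = [q,r] − [p,r] + [p,q]. For instance
  ∂[0,1,5] = [1,5] − [0,5] + [0,1],
  ∂[3,5,6] = [5,6] − [3,6] + [3,5].
The 18×12 boundary matrix has rank 12 and Smith normal form diag(1,1,1,1,1,1,1,1,1,1,1,2).

From H_k ≅ ker(∂_k) / im(∂_{k+1}) we obtain:

  H_0: rank C_0 − rank ∂_1 = 7 − 6 = 1, and the invariant factors of ∂_1 are all 1, so H_0 ≅ Z.
  H_1: rank ker ∂_1 − rank ∂_2 = (18 − 6) − 12 = 0, and ∂_2 has invariant factor 2 > 1, so H_1 ≅ Z/2.
  H_2: rank ker ∂_2 − rank ∂_3 = (12 − 12) − 0 = 0, and there is no ∂_3, so H_2 ≅ 0.

As a check, the Euler characteristic is 7 − 18 + 12 = 1, which agrees with 1 − 0 + 0 = 1.

H_0 ≅ Z,  H_1 ≅ Z/2,  H_2 = 0.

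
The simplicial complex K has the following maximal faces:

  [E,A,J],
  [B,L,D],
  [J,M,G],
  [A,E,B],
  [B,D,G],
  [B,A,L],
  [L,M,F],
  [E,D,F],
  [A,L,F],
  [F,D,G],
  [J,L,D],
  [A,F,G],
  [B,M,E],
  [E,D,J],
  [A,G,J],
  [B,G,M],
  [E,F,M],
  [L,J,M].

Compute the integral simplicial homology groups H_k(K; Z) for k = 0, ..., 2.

Take the total order A < B < D < E < F < G < J < L < M on the vertex set. Then K (dimension 2) consists of the simplices:

  0-simplices (9): A, B, D, E, F, G, J, L, M
  1-simplices (27): AB, AE, AF, AG, AJ, AL, BD, BE, BG, BL, BM, DE, DF, DG, DJ, DL, EF, EJ, EM, FG, FL, FM, GJ, GM, JL, JM, LM
  2-simplices (18): ABE, ABL, AEJ, AFG, AFL, AGJ, BDG, BDL, BEM, BGM, DEF, DEJ, DFG, DJL, EFM, FLM, GJM, JLM

so the chain groups are C_0 ≅ Z^9, C_1 ≅ Z^27, C_2 ≅ Z^18.

∂_1: C_1 → C_0 maps an edge to its endpoints' difference, ∂[p,q] = q − p.
This gives a 9×27 integer matrix of rank 8; reducing to Smith normal form yields diagonal entries (1,1,1,1,1,1,1,1).

The boundary map ∂_2: C_2 → C_1 sends each 2-simplex [p,q,r] to [q,r] − [p,r] + [p,q]. For instance
  ∂EFM = FM − EM + EF,
  ∂BEM = EM − BM + BE.
The resulting 27×18 matrix has rank 17, and its Smith normal form has invariant factors (1,1,1,1,1,1,1,1,1,1,1,1,1,1,1,1,1).

Now H_k = ker ∂_k / im ∂_{k+1}, so:

  H_0: rank C_0 − rank ∂_1 = 9 − 8 = 1, and the invariant factors of ∂_1 are all 1, so H_0 ≅ Z.
  H_1: rank ker ∂_1 − rank ∂_2 = (27 − 8) − 17 = 2, and the invariant factors of ∂_2 are all 1, so H_1 ≅ Z^2.
  H_2: rank ker ∂_2 − rank ∂_3 = (18 − 17) − 0 = 1, and there is no ∂_3, so H_2 ≅ Z.

(K is a triangulation of the torus T^2.)

H_0 ≅ Z,  H_1 ≅ Z^2,  H_2 ≅ Z.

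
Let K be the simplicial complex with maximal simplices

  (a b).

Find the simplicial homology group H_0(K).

H_0 ≅ Z.

We work with the vertex ordering a < b. The simplices of K, each written with vertices in increasing order, are:

  0-simplices (2): a, b
  1-simplices (1): ab

so the chain groups are C_0 ≅ Z^2, C_1 ≅ Z^1.

Boundary ∂_1: C_1 → C_0 maps an edge to its endpoints' difference, ∂[p,q] = q − p. For instance
  ∂ab = b − a.
The 2×1 boundary matrix has rank 1 and Smith normal form diag(1).

From H_k ≅ ker(∂_k) / im(∂_{k+1}) we obtain:

  H_0: rank C_0 − rank ∂_1 = 2 − 1 = 1, and the invariant factors of ∂_1 are all 1, so H_0 ≅ Z.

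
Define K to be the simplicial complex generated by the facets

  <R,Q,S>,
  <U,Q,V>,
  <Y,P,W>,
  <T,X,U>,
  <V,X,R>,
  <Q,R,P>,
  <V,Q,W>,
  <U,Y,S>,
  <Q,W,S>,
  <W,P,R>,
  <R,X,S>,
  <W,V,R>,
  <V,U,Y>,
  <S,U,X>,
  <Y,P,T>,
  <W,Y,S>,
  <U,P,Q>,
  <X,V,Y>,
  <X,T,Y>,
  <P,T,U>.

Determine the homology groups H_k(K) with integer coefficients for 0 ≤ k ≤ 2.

Order the vertices as P < Q < R < S < T < U < V < W < X < Y. Listing each simplex with vertices in this order, K has dimension 2 with simplices:

  0-simplices (10): P, Q, R, S, T, U, V, W, X, Y
  1-simplices (30): PQ, PR, PT, PU, PW, PY, QR, QS, QU, QV, QW, RS, RV, RW, RX, SU, SW, SX, SY, TU, TX, TY, UV, UX, UY, VW, VX, VY, WY, XY
  2-simplices (20): PQR, PQU, PRW, PTU, PTY, PWY, QRS, QSW, QUV, QVW, RSX, RVW, RVX, SUX, SUY, SWY, TUX, TXY, UVY, VXY

giving chain groups C_0 ≅ Z^10, C_1 ≅ Z^30, C_2 ≅ Z^20.

∂_1: C_1 → C_0 is given by ∂[p,q] = [q] − [p].
This gives a 10×30 integer matrix of rank 9; reducing to Smith normal form yields diagonal entries (1,1,1,1,1,1,1,1,1).

∂_2: C_2 → C_1 maps a triangle to the signed sum of its edges. For instance
  ∂PQU = QU − PU + PQ,
  ∂TUX = UX − TX + TU.
The resulting 30×20 matrix has rank 20, and its Smith normal form has invariant factors (1,1,1,1,1,1,1,1,1,1,1,1,1,1,1,1,1,1,1,2).

Computing H_k = (kernel of ∂_k) / (image of ∂_{k+1}):

  H_0: rank C_0 − rank ∂_1 = 10 − 9 = 1, and the invariant factors of ∂_1 are all 1, so H_0 = Z.
  H_1: rank ker ∂_1 − rank ∂_2 = (30 − 9) − 20 = 1, and ∂_2 has invariant factor 2 > 1, so H_1 = Z ⊕ Z/2.
  H_2: rank ker ∂_2 − rank ∂_3 = (20 − 20) − 0 = 0, and there is no ∂_3, so H_2 = 0.

H_0 = Z,  H_1 = Z ⊕ Z/2,  H_2 = 0.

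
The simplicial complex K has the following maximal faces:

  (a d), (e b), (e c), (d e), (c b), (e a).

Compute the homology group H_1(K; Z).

Take the total order a < b < c < d < e on the vertex set. Then K (dimension 1) consists of the simplices:

  0-simplices (5): a, b, c, d, e
  1-simplices (6): ad, ae, bc, be, ce, de

Hence C_0 ≅ Z^5, C_1 ≅ Z^6.

∂_1: C_1 → C_0 sends each edge [p,q] (with p < q) to q − p. For instance
  ∂ce = e − c.
As a 5×6 matrix over Z this has rank 4, with invariant factors (1,1,1,1).

Now H_k = ker ∂_k / im ∂_{k+1}, so:

  H_1: rank ker ∂_1 − rank ∂_2 = (6 − 4) − 0 = 2, and there is no ∂_2, so H_1 ≅ Z^2.

H_1 = Z^2.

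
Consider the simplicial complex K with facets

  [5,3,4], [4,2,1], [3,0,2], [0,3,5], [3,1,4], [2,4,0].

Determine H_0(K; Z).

We work with the vertex ordering 0 < 1 < 2 < 3 < 4 < 5. The simplices of K, each written with vertices in increasing order, are:

  0-simplices (6): [0], [1], [2], [3], [4], [5]
  1-simplices (12): [0,2], [0,3], [0,4], [0,5], [1,2], [1,3], [1,4], [2,3], [2,4], [3,4], [3,5], [4,5]
  2-simplices (6): [0,2,3], [0,2,4], [0,3,5], [1,2,4], [1,3,4], [3,4,5]

giving chain groups C_0 ≅ Z^6, C_1 ≅ Z^12, C_2 ≅ Z^6.

Boundary ∂_1: C_1 → C_0 is given by ∂[p,q] = [q] − [p].
The 6×12 boundary matrix has rank 5 and Smith normal form diag(1,1,1,1,1).

The boundary map ∂_2: C_2 → C_1 maps a triangle to the signed sum of its edges. For instance
  ∂[0,2,4] = [2,4] − [0,4] + [0,2],
  ∂[0,3,5] = [3,5] − [0,5] + [0,3].
As a 12×6 matrix over Z this has rank 6, with invariant factors (1,1,1,1,1,1).

Now H_k = ker ∂_k / im ∂_{k+1}, so:

  H_0: rank C_0 − rank ∂_1 = 6 − 5 = 1, and the invariant factors of ∂_1 are all 1, so H_0 ≅ Z.

(K is a triangulation of the cylinder S^1 x I.)

H_0 = Z.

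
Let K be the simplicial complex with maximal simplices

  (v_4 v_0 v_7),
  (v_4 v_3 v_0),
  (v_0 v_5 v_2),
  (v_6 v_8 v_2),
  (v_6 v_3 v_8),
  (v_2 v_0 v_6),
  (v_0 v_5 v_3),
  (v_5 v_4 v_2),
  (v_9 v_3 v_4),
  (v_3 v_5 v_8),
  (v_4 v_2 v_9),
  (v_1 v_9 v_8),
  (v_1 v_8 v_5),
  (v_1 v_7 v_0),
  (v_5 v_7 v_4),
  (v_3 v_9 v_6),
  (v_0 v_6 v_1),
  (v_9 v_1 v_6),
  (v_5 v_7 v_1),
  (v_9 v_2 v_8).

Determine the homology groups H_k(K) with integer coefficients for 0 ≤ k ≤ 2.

Fix the vertex order v_0 < v_1 < v_2 < v_3 < v_4 < v_5 < v_6 < v_7 < v_8 < v_9 and write every simplex with vertices in increasing order. Then dim K = 2 and the simplices of K are:

  0-simplices (10): [v_0], [v_1], [v_2], [v_3], [v_4], [v_5], [v_6], [v_7], [v_8], [v_9]
  1-simplices (30): (30 of them)
  2-simplices (20): (20 of them)

so the chain groups are C_0 ≅ Z^10, C_1 ≅ Z^30, C_2 ≅ Z^20.

∂_1: C_1 → C_0 sends each edge [p,q] (with p < q) to q − p. For instance
  ∂[v_0,v_2] = [v_2] − [v_0].
This gives a 10×30 integer matrix of rank 9; reducing to Smith normal form yields diagonal entries (1,1,1,1,1,1,1,1,1).

Boundary ∂_2: C_2 → C_1 acts by ∂[p,q,r] = [q,r] − [p,r] + [p,q]. For instance
  ∂[v_1,v_5,v_8] = [v_5,v_8] − [v_1,v_8] + [v_1,v_5],
  ∂[v_1,v_5,v_7] = [v_5,v_7] − [v_1,v_7] + [v_1,v_5].
As a 30×20 matrix over Z this has rank 20, with invariant factors (1,1,1,1,1,1,1,1,1,1,1,1,1,1,1,1,1,1,1,2).

From H_k ≅ ker(∂_k) / im(∂_{k+1}) we obtain:

  H_0: rank C_0 − rank ∂_1 = 10 − 9 = 1, and the invariant factors of ∂_1 are all 1, so H_0 = Z.
  H_1: rank ker ∂_1 − rank ∂_2 = (30 − 9) − 20 = 1, and ∂_2 has invariant factor 2 > 1, so H_1 = Z ⊕ Z/2Z.
  H_2: rank ker ∂_2 − rank ∂_3 = (20 − 20) − 0 = 0, and there is no ∂_3, so H_2 = 0.

H_0 = Z,  H_1 = Z ⊕ Z/2Z,  H_2 = 0.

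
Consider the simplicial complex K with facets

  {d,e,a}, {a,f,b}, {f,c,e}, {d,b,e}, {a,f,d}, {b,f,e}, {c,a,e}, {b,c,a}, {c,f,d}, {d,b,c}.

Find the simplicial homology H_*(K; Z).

H_0 ≅ Z,  H_1 ≅ Z_2,  H_2 = 0.

Fix the vertex order a < b < c < d < e < f and write every simplex with vertices in increasing order. Then dim K = 2 and the simplices of K are:

  0-simplices (6): a, b, c, d, e, f
  1-simplices (15): ab, ac, ad, ae, af, bc, bd, be, bf, cd, ce, cf, de, df, ef
  2-simplices (10): abc, abf, ace, ade, adf, bcd, bde, bef, cdf, cef

Hence C_0 ≅ Z^6, C_1 ≅ Z^15, C_2 ≅ Z^10.

∂_1: C_1 → C_0 sends each edge [p,q] (with p < q) to q − p. For instance
  ∂ae = e − a.
The 6×15 boundary matrix has rank 5 and Smith normal form diag(1,1,1,1,1).

Boundary ∂_2: C_2 → C_1 sends each 2-simplex [p,q,r] to [q,r] − [p,r] + [p,q]. For instance
  ∂abc = bc − ac + ab,
  ∂cdf = df − cf + cd.
The 15×10 boundary matrix has rank 10 and Smith normal form diag(1,1,1,1,1,1,1,1,1,2).

Reading off H_k = ker ∂_k / im ∂_{k+1}:

  H_0: rank C_0 − rank ∂_1 = 6 − 5 = 1, and the invariant factors of ∂_1 are all 1, so H_0 = Z.
  H_1: rank ker ∂_1 − rank ∂_2 = (15 − 5) − 10 = 0, and ∂_2 has invariant factor 2 > 1, so H_1 = Z_2.
  H_2: rank ker ∂_2 − rank ∂_3 = (10 − 10) − 0 = 0, and there is no ∂_3, so H_2 = 0.

(K is a triangulation of the real projective plane RP^2.)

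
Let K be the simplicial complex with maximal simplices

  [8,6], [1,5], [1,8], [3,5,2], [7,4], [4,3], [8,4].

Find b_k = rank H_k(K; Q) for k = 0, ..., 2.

Take the total order 1 < 2 < 3 < 4 < 5 < 6 < 7 < 8 on the vertex set. Then K (dimension 2) consists of the simplices:

  0-simplices (8): [1], [2], [3], [4], [5], [6], [7], [8]
  1-simplices (9): [1,5], [1,8], [2,3], [2,5], [3,4], [3,5], [4,7], [4,8], [6,8]
  2-simplices (1): [2,3,5]

Hence C_0 ≅ Z^8, C_1 ≅ Z^9, C_2 ≅ Z^1.

Boundary ∂_1: C_1 → C_0 maps an edge to its endpoints' difference, ∂[p,q] = q − p.
The 8×9 boundary matrix has rank 7 and Smith normal form diag(1,1,1,1,1,1,1).

The boundary map ∂_2: C_2 → C_1 sends each 2-simplex [p,q,r] to [q,r] − [p,r] + [p,q]. For instance
  ∂[2,3,5] = [3,5] − [2,5] + [2,3].
The 9×1 boundary matrix has rank 1 and Smith normal form diag(1).

Now H_k = ker ∂_k / im ∂_{k+1}, so:

  H_0: rank C_0 − rank ∂_1 = 8 − 7 = 1, and the invariant factors of ∂_1 are all 1, so H_0 ≅ Z.
  H_1: rank ker ∂_1 − rank ∂_2 = (9 − 7) − 1 = 1, and the invariant factors of ∂_2 are all 1, so H_1 ≅ Z.
  H_2: rank ker ∂_2 − rank ∂_3 = (1 − 1) − 0 = 0, and there is no ∂_3, so H_2 ≅ 0.

Hence the Betti numbers are b_0 = 1, b_1 = 1, b_2 = 0.

b_0 = 1, b_1 = 1, b_2 = 0.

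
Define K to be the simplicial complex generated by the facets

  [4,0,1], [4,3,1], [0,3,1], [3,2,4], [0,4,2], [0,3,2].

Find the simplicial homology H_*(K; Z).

K has 5 vertices, 9 edges, 6 triangles.
rank ∂_0 = 0, rank ∂_1 = 4 ⇒ b_0 = 5 − 0 − 4 = 1; all invariant factors of ∂_1 are 1 so no torsion. So H_0 ≅ Z.
rank ∂_1 = 4, rank ∂_2 = 5 ⇒ b_1 = 9 − 4 − 5 = 0; all invariant factors of ∂_2 are 1 so no torsion. So H_1 ≅ 0.
rank ∂_2 = 5, rank ∂_3 = 0 ⇒ b_2 = 6 − 5 − 0 = 1. So H_2 ≅ Z.

H_0 = Z,  H_1 = 0,  H_2 = Z.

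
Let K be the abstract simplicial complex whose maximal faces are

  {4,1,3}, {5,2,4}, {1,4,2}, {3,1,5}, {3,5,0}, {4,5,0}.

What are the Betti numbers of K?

Order the vertices as 0 < 1 < 2 < 3 < 4 < 5. Listing each simplex with vertices in this order, K has dimension 2 with simplices:

  0-simplices (6): [0], [1], [2], [3], [4], [5]
  1-simplices (12): [0,3], [0,4], [0,5], [1,2], [1,3], [1,4], [1,5], [2,4], [2,5], [3,4], [3,5], [4,5]
  2-simplices (6): [0,3,5], [0,4,5], [1,2,4], [1,3,4], [1,3,5], [2,4,5]

Hence C_0 ≅ Z^6, C_1 ≅ Z^12, C_2 ≅ Z^6.

The boundary map ∂_1: C_1 → C_0 maps an edge to its endpoints' difference, ∂[p,q] = q − p. For instance
  ∂[0,3] = [3] − [0].
This gives a 6×12 integer matrix of rank 5; reducing to Smith normal form yields diagonal entries (1,1,1,1,1).

∂_2: C_2 → C_1 maps a triangle to the signed sum of its edges. For instance
  ∂[2,4,5] = [4,5] − [2,5] + [2,4],
  ∂[1,3,4] = [3,4] − [1,4] + [1,3].
The resulting 12×6 matrix has rank 6, and its Smith normal form has invariant factors (1,1,1,1,1,1).

From H_k ≅ ker(∂_k) / im(∂_{k+1}) we obtain:

  H_0: rank C_0 − rank ∂_1 = 6 − 5 = 1, and the invariant factors of ∂_1 are all 1, so H_0 = Z.
  H_1: rank ker ∂_1 − rank ∂_2 = (12 − 5) − 6 = 1, and the invariant factors of ∂_2 are all 1, so H_1 = Z.
  H_2: rank ker ∂_2 − rank ∂_3 = (6 − 6) − 0 = 0, and there is no ∂_3, so H_2 = 0.

Hence the Betti numbers are b_0 = 1, b_1 = 1, b_2 = 0.

b_0 = 1, b_1 = 1, b_2 = 0.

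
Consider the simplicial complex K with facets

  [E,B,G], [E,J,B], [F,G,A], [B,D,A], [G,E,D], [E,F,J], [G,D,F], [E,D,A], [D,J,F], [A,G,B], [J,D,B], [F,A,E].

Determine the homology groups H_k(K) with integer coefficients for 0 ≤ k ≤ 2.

K has 7 vertices, 18 edges, 12 triangles.
rank ∂_0 = 0, rank ∂_1 = 6 ⇒ b_0 = 7 − 0 − 6 = 1; all invariant factors of ∂_1 are 1 so no torsion. So H_0 = Z.
rank ∂_1 = 6, rank ∂_2 = 12 ⇒ b_1 = 18 − 6 − 12 = 0; ∂_2 has invariant factor(s) [2] giving torsion. So H_1 = Z/2Z.
rank ∂_2 = 12, rank ∂_3 = 0 ⇒ b_2 = 12 − 12 − 0 = 0. So H_2 = 0.

H_0 = Z,  H_1 = Z/2Z,  H_2 = 0.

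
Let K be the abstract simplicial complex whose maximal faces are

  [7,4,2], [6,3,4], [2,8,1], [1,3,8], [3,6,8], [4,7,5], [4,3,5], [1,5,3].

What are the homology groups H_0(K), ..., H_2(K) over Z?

Fix the vertex order 1 < 2 < 3 < 4 < 5 < 6 < 7 < 8 and write every simplex with vertices in increasing order. Then dim K = 2 and the simplices of K are:

  0-simplices (8): [1], [2], [3], [4], [5], [6], [7], [8]
  1-simplices (16): [1,2], [1,3], [1,5], [1,8], [2,4], [2,7], [2,8], [3,4], [3,5], [3,6], [3,8], [4,5], [4,6], [4,7], [5,7], [6,8]
  2-simplices (8): [1,2,8], [1,3,5], [1,3,8], [2,4,7], [3,4,5], [3,4,6], [3,6,8], [4,5,7]

Hence C_0 ≅ Z^8, C_1 ≅ Z^16, C_2 ≅ Z^8.

∂_1: C_1 → C_0 is given by ∂[p,q] = [q] − [p].
As a 8×16 matrix over Z this has rank 7, with invariant factors (1,1,1,1,1,1,1).

Boundary ∂_2: C_2 → C_1 acts by ∂[p,q,r] = [q,r] − [p,r] + [p,q]. For instance
  ∂[1,3,8] = [3,8] − [1,8] + [1,3],
  ∂[2,4,7] = [4,7] − [2,7] + [2,4].
As a 16×8 matrix over Z this has rank 8, with invariant factors (1,1,1,1,1,1,1,1).

From H_k ≅ ker(∂_k) / im(∂_{k+1}) we obtain:

  H_0: rank C_0 − rank ∂_1 = 8 − 7 = 1, and the invariant factors of ∂_1 are all 1, so H_0 = Z.
  H_1: rank ker ∂_1 − rank ∂_2 = (16 − 7) − 8 = 1, and the invariant factors of ∂_2 are all 1, so H_1 = Z.
  H_2: rank ker ∂_2 − rank ∂_3 = (8 − 8) − 0 = 0, and there is no ∂_3, so H_2 = 0.

H_0 = Z,  H_1 = Z,  H_2 = 0.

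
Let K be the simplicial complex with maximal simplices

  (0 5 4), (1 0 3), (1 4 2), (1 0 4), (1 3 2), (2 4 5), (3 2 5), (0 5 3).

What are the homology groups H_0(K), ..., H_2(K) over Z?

H_0 = Z,  H_1 = 0,  H_2 = Z.

Take the total order 0 < 1 < 2 < 3 < 4 < 5 on the vertex set. Then K (dimension 2) consists of the simplices:

  0-simplices (6): [0], [1], [2], [3], [4], [5]
  1-simplices (12): [0,1], [0,3], [0,4], [0,5], [1,2], [1,3], [1,4], [2,3], [2,4], [2,5], [3,5], [4,5]
  2-simplices (8): [0,1,3], [0,1,4], [0,3,5], [0,4,5], [1,2,3], [1,2,4], [2,3,5], [2,4,5]

so the chain groups are C_0 ≅ Z^6, C_1 ≅ Z^12, C_2 ≅ Z^8.

The boundary map ∂_1: C_1 → C_0 is given by ∂[p,q] = [q] − [p].
The resulting 6×12 matrix has rank 5, and its Smith normal form has invariant factors (1,1,1,1,1).

The boundary map ∂_2: C_2 → C_1 acts by ∂[p,q,r] = [q,r] − [p,r] + [p,q]. For instance
  ∂[0,3,5] = [3,5] − [0,5] + [0,3],
  ∂[2,4,5] = [4,5] − [2,5] + [2,4].
The resulting 12×8 matrix has rank 7, and its Smith normal form has invariant factors (1,1,1,1,1,1,1).

Now H_k = ker ∂_k / im ∂_{k+1}, so:

  H_0: rank C_0 − rank ∂_1 = 6 − 5 = 1, and the invariant factors of ∂_1 are all 1, so H_0 = Z.
  H_1: rank ker ∂_1 − rank ∂_2 = (12 − 5) − 7 = 0, and the invariant factors of ∂_2 are all 1, so H_1 = 0.
  H_2: rank ker ∂_2 − rank ∂_3 = (8 − 7) − 0 = 1, and there is no ∂_3, so H_2 = Z.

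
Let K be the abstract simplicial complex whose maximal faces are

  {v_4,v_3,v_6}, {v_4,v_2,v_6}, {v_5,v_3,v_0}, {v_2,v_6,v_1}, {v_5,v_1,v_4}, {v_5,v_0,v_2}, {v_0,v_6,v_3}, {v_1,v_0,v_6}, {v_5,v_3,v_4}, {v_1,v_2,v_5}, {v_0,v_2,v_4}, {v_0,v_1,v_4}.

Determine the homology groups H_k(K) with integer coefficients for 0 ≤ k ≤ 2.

Take the total order v_0 < v_1 < v_2 < v_3 < v_4 < v_5 < v_6 on the vertex set. Then K (dimension 2) consists of the simplices:

  0-simplices (7): [v_0], [v_1], [v_2], [v_3], [v_4], [v_5], [v_6]
  1-simplices (18): (18 of them)
  2-simplices (12): (12 of them)

giving chain groups C_0 ≅ Z^7, C_1 ≅ Z^18, C_2 ≅ Z^12.

Boundary ∂_1: C_1 → C_0 maps an edge to its endpoints' difference, ∂[p,q] = q − p.
The 7×18 boundary matrix has rank 6 and Smith normal form diag(1,1,1,1,1,1).

Boundary ∂_2: C_2 → C_1 maps a triangle to the signed sum of its edges. For instance
  ∂[v_0,v_3,v_6] = [v_3,v_6] − [v_0,v_6] + [v_0,v_3],
  ∂[v_0,v_3,v_5] = [v_3,v_5] − [v_0,v_5] + [v_0,v_3].
The resulting 18×12 matrix has rank 12, and its Smith normal form has invariant factors (1,1,1,1,1,1,1,1,1,1,1,2).

From H_k ≅ ker(∂_k) / im(∂_{k+1}) we obtain:

  H_0: rank C_0 − rank ∂_1 = 7 − 6 = 1, and the invariant factors of ∂_1 are all 1, so H_0 = Z.
  H_1: rank ker ∂_1 − rank ∂_2 = (18 − 6) − 12 = 0, and ∂_2 has invariant factor 2 > 1, so H_1 = Z/2.
  H_2: rank ker ∂_2 − rank ∂_3 = (12 − 12) − 0 = 0, and there is no ∂_3, so H_2 = 0.

H_0 ≅ Z,  H_1 ≅ Z/2,  H_2 = 0.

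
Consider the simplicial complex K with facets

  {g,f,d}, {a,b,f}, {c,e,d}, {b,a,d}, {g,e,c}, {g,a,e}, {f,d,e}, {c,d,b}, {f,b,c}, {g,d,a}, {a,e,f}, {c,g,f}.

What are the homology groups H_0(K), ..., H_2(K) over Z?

Fix the vertex order a < b < c < d < e < f < g and write every simplex with vertices in increasing order. Then dim K = 2 and the simplices of K are:

  0-simplices (7): a, b, c, d, e, f, g
  1-simplices (18): ab, ad, ae, af, ag, bc, bd, bf, cd, ce, cf, cg, de, df, dg, ef, eg, fg
  2-simplices (12): abd, abf, adg, aef, aeg, bcd, bcf, cde, ceg, cfg, def, dfg

giving chain groups C_0 ≅ Z^7, C_1 ≅ Z^18, C_2 ≅ Z^12.

∂_1: C_1 → C_0 maps an edge to its endpoints' difference, ∂[p,q] = q − p. For instance
  ∂fg = g − f.
As a 7×18 matrix over Z this has rank 6, with invariant factors (1,1,1,1,1,1).

∂_2: C_2 → C_1 acts by ∂[p,q,r] = [q,r] − [p,r] + [p,q]. For instance
  ∂bcf = cf − bf + bc,
  ∂aeg = eg − ag + ae.
This gives a 18×12 integer matrix of rank 12; reducing to Smith normal form yields diagonal entries (1,1,1,1,1,1,1,1,1,1,1,2).

Computing H_k = (kernel of ∂_k) / (image of ∂_{k+1}):

  H_0: rank C_0 − rank ∂_1 = 7 − 6 = 1, and the invariant factors of ∂_1 are all 1, so H_0 = Z.
  H_1: rank ker ∂_1 − rank ∂_2 = (18 − 6) − 12 = 0, and ∂_2 has invariant factor 2 > 1, so H_1 = Z/2.
  H_2: rank ker ∂_2 − rank ∂_3 = (12 − 12) − 0 = 0, and there is no ∂_3, so H_2 = 0.

H_0 ≅ Z,  H_1 ≅ Z/2,  H_2 = 0.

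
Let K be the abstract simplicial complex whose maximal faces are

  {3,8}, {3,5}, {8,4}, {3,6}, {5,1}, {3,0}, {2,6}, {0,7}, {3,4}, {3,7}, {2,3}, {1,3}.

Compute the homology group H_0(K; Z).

H_0 ≅ Z.

Fix the vertex order 0 < 1 < 2 < 3 < 4 < 5 < 6 < 7 < 8 and write every simplex with vertices in increasing order. Then dim K = 1 and the simplices of K are:

  0-simplices (9): [0], [1], [2], [3], [4], [5], [6], [7], [8]
  1-simplices (12): [0,3], [0,7], [1,3], [1,5], [2,3], [2,6], [3,4], [3,5], [3,6], [3,7], [3,8], [4,8]

so the chain groups are C_0 ≅ Z^9, C_1 ≅ Z^12.

The boundary map ∂_1: C_1 → C_0 is given by ∂[p,q] = [q] − [p]. For instance
  ∂[1,5] = [5] − [1].
The resulting 9×12 matrix has rank 8, and its Smith normal form has invariant factors (1,1,1,1,1,1,1,1).

Computing H_k = (kernel of ∂_k) / (image of ∂_{k+1}):

  H_0: rank C_0 − rank ∂_1 = 9 − 8 = 1, and the invariant factors of ∂_1 are all 1, so H_0 ≅ Z.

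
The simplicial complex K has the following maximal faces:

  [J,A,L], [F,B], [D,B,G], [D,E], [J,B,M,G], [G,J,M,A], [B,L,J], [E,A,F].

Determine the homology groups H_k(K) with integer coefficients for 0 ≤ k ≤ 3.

Take the total order A < B < D < E < F < G < J < L < M on the vertex set. Then K (dimension 3) consists of the simplices:

  0-simplices (9): A, B, D, E, F, G, J, L, M
  1-simplices (19): AE, AF, AG, AJ, AL, AM, BD, BF, BG, BJ, BL, BM, DE, DG, EF, GJ, GM, JL, JM
  2-simplices (11): AEF, AGJ, AGM, AJL, AJM, BDG, BGJ, BGM, BJL, BJM, GJM
  3-simplices (2): AGJM, BGJM

giving chain groups C_0 ≅ Z^9, C_1 ≅ Z^19, C_2 ≅ Z^11, C_3 ≅ Z^2.

∂_1: C_1 → C_0 maps an edge to its endpoints' difference, ∂[p,q] = q − p.
The 9×19 boundary matrix has rank 8 and Smith normal form diag(1,1,1,1,1,1,1,1).

The boundary map ∂_2: C_2 → C_1 sends each 2-simplex [p,q,r] to [q,r] − [p,r] + [p,q]. For instance
  ∂AJM = JM − AM + AJ,
  ∂BJL = JL − BL + BJ.
The 19×11 boundary matrix has rank 9 and Smith normal form diag(1,1,1,1,1,1,1,1,1).

Boundary ∂_3: C_3 → C_2 sends each 3-simplex σ to the alternating sum Σ_i (−1)^i (σ with its i-th vertex removed). For instance
  ∂BGJM = GJM − BJM + BGM − BGJ,
  ∂AGJM = GJM − AJM + AGM − AGJ.
As a 11×2 matrix over Z this has rank 2, with invariant factors (1,1).

Reading off H_k = ker ∂_k / im ∂_{k+1}:

  H_0: rank C_0 − rank ∂_1 = 9 − 8 = 1, and the invariant factors of ∂_1 are all 1, so H_0 = Z.
  H_1: rank ker ∂_1 − rank ∂_2 = (19 − 8) − 9 = 2, and the invariant factors of ∂_2 are all 1, so H_1 = Z^2.
  H_2: rank ker ∂_2 − rank ∂_3 = (11 − 9) − 2 = 0, and the invariant factors of ∂_3 are all 1, so H_2 = 0.
  H_3: rank ker ∂_3 − rank ∂_4 = (2 − 2) − 0 = 0, and there is no ∂_4, so H_3 = 0.

As a check, the Euler characteristic is 9 − 19 + 11 − 2 = -1, which agrees with 1 − 2 + 0 − 0 = -1.

H_0 = Z,  H_1 = Z^2,  H_2 = 0,  H_3 = 0.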